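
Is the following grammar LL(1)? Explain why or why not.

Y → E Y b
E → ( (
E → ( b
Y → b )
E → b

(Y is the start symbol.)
No. Predict set conflict for Y: { 'b' }

A grammar is LL(1) if for each non-terminal N with multiple productions, the predict sets of those productions are pairwise disjoint, where PREDICT(N → α) = (FIRST(α) \ {ε}) ∪ (FOLLOW(N) if α ⇒* ε).

Relevant sets:
  FIRST(E) = { '(', 'b' }

For Y:
  PREDICT(Y → E Y b) = { '(', 'b' }
  PREDICT(Y → b ')') = { 'b' }
For E:
  PREDICT(E → '(' '(') = { '(' }
  PREDICT(E → '(' b) = { '(' }
  PREDICT(E → b) = { 'b' }

Conflict found: Predict set conflict for Y: { 'b' }
The grammar is NOT LL(1).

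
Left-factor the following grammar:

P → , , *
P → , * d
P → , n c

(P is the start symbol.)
Left-factoring transforms A → αβ₁ | αβ₂ into A → αA' and A' → β₁ | β₂
(α is the longest common prefix among the alternatives). Repeat until
no nonterminal has two alternatives with a common prefix.

Round 1: P has alternatives sharing prefix ','. Introduce P': P → , P'
  Add: P' → , *
  Add: P' → * d
  Add: P' → n c

No remaining common prefixes — done.

Resulting grammar:
P → , P'
P' → , *
P' → * d
P' → n c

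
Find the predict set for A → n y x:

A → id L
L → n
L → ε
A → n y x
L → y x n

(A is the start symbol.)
{ 'n' }

PREDICT(A → n y x) = (FIRST(RHS) \ {ε}) ∪ (FOLLOW(A) if ε ∈ FIRST(RHS), i.e. RHS ⇒* ε)
FIRST(n y x) = { 'n' }
ε ∉ FIRST(n y x), so FOLLOW(A) is not added.
PREDICT(A → n y x) = { 'n' }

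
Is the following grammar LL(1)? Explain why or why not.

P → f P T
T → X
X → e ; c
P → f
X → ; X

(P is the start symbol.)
For P:
  PREDICT(P → f P T) = { 'f' }
  PREDICT(P → f) = { 'f' }
For X:
  PREDICT(X → e ';' c) = { 'e' }
  PREDICT(X → ';' X) = { ';' }
T has a single production, so nothing to check there.

Conflict found: Predict set conflict for P: { 'f' }
The grammar is NOT LL(1).

Answer: No. Predict set conflict for P: { 'f' }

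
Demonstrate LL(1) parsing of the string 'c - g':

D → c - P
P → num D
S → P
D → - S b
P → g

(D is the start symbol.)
Stack is shown with the top on the left.

Stack    Input    Action
------------------------
D $      c - g $  output D → c - P
c - P $  c - g $  match 'c'
- P $    - g $    match '-'
P $      g $      output P → g
g $      g $      match 'g'
$        $        accept

The string is accepted.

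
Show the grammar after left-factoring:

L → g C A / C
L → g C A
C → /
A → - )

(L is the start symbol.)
Left-factoring transforms A → αβ₁ | αβ₂ into A → αA' and A' → β₁ | β₂
(α is the longest common prefix among the alternatives). Repeat until
no nonterminal has two alternatives with a common prefix.

Round 1: L has alternatives sharing prefix 'g C A'. Introduce L': L → g C A L'
  Add: L' → / C
  Add: L' → ε

No remaining common prefixes — done.

Resulting grammar:
L → g C A L'
L' → / C
L' → ε
C → /
A → - )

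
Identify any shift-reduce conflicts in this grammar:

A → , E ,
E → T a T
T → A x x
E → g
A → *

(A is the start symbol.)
No shift-reduce conflicts

A shift-reduce conflict occurs when an LR(0) state has both:
  - a complete (reduce) item [A → α .] (dot at the end), and
  - a shift item [B → β . c γ] (dot before a terminal).

Augment with A' → A and build the canonical LR(0) collection (I0 = CLOSURE({[A' → . A]}), then GOTO on every symbol after a dot until no new states appear). It has 13 states:
  I0: { [A → . *], [A → . , E ,], [A' → . A] }  — shift
  I1: { [A → * .] }  — reduce
  I2: { [A → , . E ,], [A → . *], [A → . , E ,], [E → . T a T], [E → . g], [T → . A x x] }  — shift
  I3: { [A' → A .] }  — accept
  I4: { [T → A . x x] }  — shift
  I5: { [A → , E . ,] }  — shift
  I6: { [E → T . a T] }  — shift
  I7: { [E → g .] }  — reduce
  I8: { [A → . *], [A → . , E ,], [E → T a . T], [T → . A x x] }  — shift
  I9: { [E → T a T .] }  — reduce
  I10: { [A → , E , .] }  — reduce
  I11: { [T → A x . x] }  — shift
  I12: { [T → A x x .] }  — reduce

No state contains both a complete item and a shift item.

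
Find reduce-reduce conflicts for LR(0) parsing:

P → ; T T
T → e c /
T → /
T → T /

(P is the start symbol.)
A reduce-reduce conflict occurs when an LR(0) state has two complete items [A → α .] and [B → β .] — both call for a reduction, and with no lookahead the parser cannot choose between them.

Augment with P' → P and build the canonical LR(0) collection (I0 = CLOSURE({[P' → . P]}), then GOTO on every symbol after a dot until no new states appear). It has 11 states:
  I0: { [P → . ; T T], [P' → . P] }  — shift
  I1: { [P → ; . T T], [T → . /], [T → . T /], [T → . e c /] }  — shift
  I2: { [P' → P .] }  — accept
  I3: { [T → / .] }  — reduce
  I4: { [P → ; T . T], [T → . /], [T → . T /], [T → . e c /], [T → T . /] }  — shift
  I5: { [T → e . c /] }  — shift
  I6: { [T → e c . /] }  — shift
  I7: { [T → e c / .] }  — reduce
  I8: { [T → / .], [T → T / .] }  — 2 reduces
  I9: { [P → ; T T .], [T → T . /] }  — shift, reduce
  I10: { [T → T / .] }  — reduce

I8 contains complete items [T → / .], [T → T / .] — reduce-reduce conflict.

Answer: Yes — I8: [T → / .] vs [T → T / .]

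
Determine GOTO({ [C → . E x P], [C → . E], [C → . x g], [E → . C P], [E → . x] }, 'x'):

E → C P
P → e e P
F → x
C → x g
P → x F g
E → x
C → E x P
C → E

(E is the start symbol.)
{ [C → x . g], [E → x .] }

GOTO(I, 'x') = CLOSURE({ [A → αX.β] : [A → α.Xβ] ∈ I, X = 'x' })

Items with dot before 'x', with the dot advanced:
  [C → . x g] → [C → x . g]
  [E → . x] → [E → x .]
Closure adds nothing (no advanced item has the dot before a non-terminal).

GOTO = { [C → x . g], [E → x .] }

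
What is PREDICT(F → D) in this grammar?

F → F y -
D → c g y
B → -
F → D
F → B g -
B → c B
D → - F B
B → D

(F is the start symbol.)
PREDICT(F → D) = (FIRST(RHS) \ {ε}) ∪ (FOLLOW(F) if ε ∈ FIRST(RHS), i.e. RHS ⇒* ε)
FIRST(D) = { '-', 'c' }
FIRST(D) = { '-', 'c' }
ε ∉ FIRST(D), so FOLLOW(F) is not added.
PREDICT(F → D) = { '-', 'c' }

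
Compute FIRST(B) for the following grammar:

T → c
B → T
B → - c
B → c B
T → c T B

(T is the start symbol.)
To compute FIRST(B), examine every production with B on the left-hand side, reading each right-hand side left to right until a non-nullable symbol is reached.

FIRST sets of the other non-terminals involved (by the same procedure, iterated to a fixed point):
  FIRST(T) = { 'c' }

From B → T:
  - T is a non-terminal: add FIRST(T) \ {ε} = { 'c' }
    T is not nullable, so stop
From B → - c:
  - '-' is a terminal: add '-' and stop
From B → c B:
  - c is a terminal: add 'c' and stop

Collecting: FIRST(B) = { '-', 'c' }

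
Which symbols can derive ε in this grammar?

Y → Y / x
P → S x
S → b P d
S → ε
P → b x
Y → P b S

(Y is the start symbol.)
{ 'S' }

A non-terminal is nullable if it can derive ε (the empty string): either it has an ε-production, or it has a production whose right-hand side consists entirely of nullable non-terminals.

ε-productions: S → ε
So S is immediately nullable.
No further non-terminal can be added: every production for the remaining non-terminals contains a terminal or a non-nullable non-terminal.
Nullable = { 'S' }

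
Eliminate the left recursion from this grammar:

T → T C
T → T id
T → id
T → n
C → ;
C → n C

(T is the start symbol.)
T is directly left-recursive. The standard transformation for
  A → A α₁ | ... | A α_m | β₁ | ... | β_n
is
  A  → β₁ A' | ... | β_n A'
  A' → α₁ A' | ... | α_m A' | ε

T → id becomes T → id T'
T → n becomes T → n T'
T → T C becomes T' → C T'
T → T id becomes T' → id T'
Add T' → ε

Productions for other non-terminals are unchanged:
  C → ;
  C → n C

Resulting grammar:
T → id T'
T → n T'
T' → C T'
T' → id T'
T' → ε
C → ;
C → n C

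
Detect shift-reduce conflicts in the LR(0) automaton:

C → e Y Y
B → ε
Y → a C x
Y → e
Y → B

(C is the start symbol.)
Yes — I2: [B → .] vs [Y → . a C x]; I4: [B → .] vs [Y → . a C x]

A shift-reduce conflict occurs when an LR(0) state has both:
  - a complete (reduce) item [A → α .] (dot at the end), and
  - a shift item [B → β . c γ] (dot before a terminal).

Augment with C' → C and build the canonical LR(0) collection (I0 = CLOSURE({[C' → . C]}), then GOTO on every symbol after a dot until no new states appear). It has 10 states:
  I0: { [C → . e Y Y], [C' → . C] }  — shift
  I1: { [C' → C .] }  — accept
  I2: { [B → .], [C → e . Y Y], [Y → . B], [Y → . a C x], [Y → . e] }  — shift, reduce
  I3: { [Y → B .] }  — reduce
  I4: { [B → .], [C → e Y . Y], [Y → . B], [Y → . a C x], [Y → . e] }  — shift, reduce
  I5: { [C → . e Y Y], [Y → a . C x] }  — shift
  I6: { [Y → e .] }  — reduce
  I7: { [Y → a C . x] }  — shift
  I8: { [Y → a C x .] }  — reduce
  I9: { [C → e Y Y .] }  — reduce

I2 contains reduce item [B → .] and shift items [Y → . a C x], [Y → . e] — shift-reduce conflict.
I4 contains reduce item [B → .] and shift items [Y → . a C x], [Y → . e] — shift-reduce conflict.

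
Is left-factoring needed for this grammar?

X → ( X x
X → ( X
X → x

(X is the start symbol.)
Left-factoring is needed when two productions for the same non-terminal
share a common prefix on the right-hand side.

Productions for X:
  X → ( X x
  X → ( X
  X → x

Found common prefix '( X' in productions for X

Answer: Yes, X has productions with common prefix '( X'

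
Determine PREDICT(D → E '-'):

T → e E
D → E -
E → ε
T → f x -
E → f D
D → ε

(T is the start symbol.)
{ '-', 'f' }

PREDICT(D → E '-') = (FIRST(RHS) \ {ε}) ∪ (FOLLOW(D) if ε ∈ FIRST(RHS), i.e. RHS ⇒* ε)
FIRST(E) = { 'f', ε }
FIRST(E '-') = { '-', 'f' }
ε ∉ FIRST(E '-'), so FOLLOW(D) is not added.
PREDICT(D → E '-') = { '-', 'f' }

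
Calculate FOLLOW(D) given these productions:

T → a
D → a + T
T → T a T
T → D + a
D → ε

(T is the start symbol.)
To compute FOLLOW(D), find every occurrence of D on a right-hand side N → α D β: add FIRST(β) \ {ε}, and if β is empty or nullable also add FOLLOW(N). Iterate to a fixed point.

In T → D + a: D is followed by '+' a, add FIRST('+' a) \ {ε} = { '+' }

Taking the union: FOLLOW(D) = { '+' }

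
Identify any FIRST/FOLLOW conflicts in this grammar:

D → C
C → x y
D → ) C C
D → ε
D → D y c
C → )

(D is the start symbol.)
A FIRST/FOLLOW conflict occurs when a non-terminal N has a nullable alternative N → β (β ⇒* ε) and another alternative N → α with FIRST(α) ∩ FOLLOW(N) ≠ ∅: on such a lookahead the parser cannot decide between expanding α and letting N vanish via β.

Nullable non-terminals: D.
FIRST sets used below: FIRST(C) = { ')', 'x' }, FIRST(D) = { ')', 'x', 'y', ε }

D: nullable alternative(s) D → ε; FOLLOW(D) = { $, 'y' }
  D → C: FIRST \ {ε} = { ')', 'x' } — disjoint from FOLLOW(D)
  D → ) C C: FIRST \ {ε} = { ')' } — disjoint from FOLLOW(D)
  D → ε: FIRST \ {ε} = { } — this is the only nullable alternative, skip
  D → D y c: FIRST \ {ε} = { ')', 'x', 'y' } — overlaps FOLLOW(D) on { 'y' }: CONFLICT

C has no nullable alternative, so no FIRST/FOLLOW check is needed there.

So the grammar has 1 FIRST/FOLLOW conflict (marked CONFLICT above).

Answer: Yes. D → D y c with FOLLOW(D) on { 'y' }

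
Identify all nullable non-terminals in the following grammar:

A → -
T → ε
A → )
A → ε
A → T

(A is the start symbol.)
{ 'A', 'T' }

ε-productions: T → ε, A → ε
So T, A are immediately nullable.
Every non-terminal is now nullable.
Nullable = { 'A', 'T' }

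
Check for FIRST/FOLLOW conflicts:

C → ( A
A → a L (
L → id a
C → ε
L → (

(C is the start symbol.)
Nullable non-terminals: C.

C: nullable alternative(s) C → ε; FOLLOW(C) = { $ }
  C → ( A: FIRST \ {ε} = { '(' } — disjoint from FOLLOW(C)
  C → ε: FIRST \ {ε} = { } — this is the only nullable alternative, skip

A, L have no nullable alternative, so no FIRST/FOLLOW check is needed there.

No FIRST/FOLLOW conflicts found.

Answer: No FIRST/FOLLOW conflicts.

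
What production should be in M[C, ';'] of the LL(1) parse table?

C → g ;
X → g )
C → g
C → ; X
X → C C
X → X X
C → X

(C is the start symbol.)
C → ; X, C → X

To find M[C, ';'], we find productions for C where ';' is in the predict set (PREDICT(N → α) = (FIRST(α) \ {ε}) ∪ (FOLLOW(N) if α ⇒* ε)).

Relevant sets:
  FIRST(X) = { ';', 'g' }

C → g ;: PREDICT = { 'g' }
C → g: PREDICT = { 'g' }
C → ; X: PREDICT = { ';' }
  ';' is in predict set, so this production goes in M[C, ';']
C → X: PREDICT = { ';', 'g' }
  ';' is in predict set, so this production goes in M[C, ';']

M[C, ';'] = C → ; X, C → X  (a multiply-defined cell — the grammar is not LL(1))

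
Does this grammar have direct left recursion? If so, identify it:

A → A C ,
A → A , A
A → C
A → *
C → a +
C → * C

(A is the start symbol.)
Yes, A is left-recursive

A → A C ,: LEFT RECURSIVE (starts with A)
A → A , A: LEFT RECURSIVE (starts with A)
A → C: starts with C
A → *: starts with '*'
C → a +: starts with a
C → * C: starts with '*'

The grammar has direct left recursion on: A.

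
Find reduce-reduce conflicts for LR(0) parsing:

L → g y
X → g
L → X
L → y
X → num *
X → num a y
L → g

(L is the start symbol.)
Yes — I3: [L → g .] vs [X → g .]

Augment with L' → L and build the canonical LR(0) collection (I0 = CLOSURE({[L' → . L]}), then GOTO on every symbol after a dot until no new states appear). It has 10 states:
  I0: { [L → . X], [L → . g y], [L → . g], [L → . y], [L' → . L], [X → . g], [X → . num *], [X → . num a y] }  — shift
  I1: { [L' → L .] }  — accept
  I2: { [L → X .] }  — reduce
  I3: { [L → g . y], [L → g .], [X → g .] }  — shift, 2 reduces
  I4: { [X → num . *], [X → num . a y] }  — shift
  I5: { [L → y .] }  — reduce
  I6: { [X → num * .] }  — reduce
  I7: { [X → num a . y] }  — shift
  I8: { [X → num a y .] }  — reduce
  I9: { [L → g y .] }  — reduce

I3 contains complete items [L → g .], [X → g .] — reduce-reduce conflict.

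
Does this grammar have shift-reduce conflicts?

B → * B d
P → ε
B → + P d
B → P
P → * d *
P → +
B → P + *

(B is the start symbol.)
Yes — I0: [P → .] vs [B → . * B d]; I1: [P → .] vs [B → . * B d]; I2: [P → .] vs [P → . * d *]; I4: [B → P .] vs [B → P . + *]

A shift-reduce conflict occurs when an LR(0) state has both:
  - a complete (reduce) item [A → α .] (dot at the end), and
  - a shift item [B → β . c γ] (dot before a terminal).

Augment with B' → B and build the canonical LR(0) collection (I0 = CLOSURE({[B' → . B]}), then GOTO on every symbol after a dot until no new states appear). It has 15 states:
  I0: { [B → . * B d], [B → . + P d], [B → . P + *], [B → . P], [B' → . B], [P → . * d *], [P → . +], [P → .] }  — shift, reduce
  I1: { [B → * . B d], [B → . * B d], [B → . + P d], [B → . P + *], [B → . P], [P → * . d *], [P → . * d *], [P → . +], [P → .] }  — shift, reduce
  I2: { [B → + . P d], [P → + .], [P → . * d *], [P → . +], [P → .] }  — shift, 2 reduces
  I3: { [B' → B .] }  — accept
  I4: { [B → P . + *], [B → P .] }  — shift, reduce
  I5: { [B → P + . *] }  — shift
  I6: { [B → P + * .] }  — reduce
  I7: { [P → * . d *] }  — shift
  I8: { [P → + .] }  — reduce
  I9: { [B → + P . d] }  — shift
  I10: { [B → + P d .] }  — reduce
  I11: { [P → * d . *] }  — shift
  I12: { [P → * d * .] }  — reduce
  I13: { [B → * B . d] }  — shift
  I14: { [B → * B d .] }  — reduce

I0 contains reduce item [P → .] and shift items [B → . * B d], [B → . + P d], [P → . * d *], [P → . +] — shift-reduce conflict.
I1 contains reduce item [P → .] and shift items [B → . * B d], [B → . + P d], [P → . * d *], [P → * . d *], [P → . +] — shift-reduce conflict.
I2 contains reduce items [P → .], [P → + .] and shift items [P → . * d *], [P → . +] — shift-reduce conflict.
I4 contains reduce item [B → P .] and shift item [B → P . + *] — shift-reduce conflict.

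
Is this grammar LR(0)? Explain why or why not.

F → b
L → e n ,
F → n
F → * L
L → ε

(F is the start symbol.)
Augment with F' → F and build the canonical LR(0) collection (I0 = CLOSURE({[F' → . F]}), then GOTO on every symbol after a dot until no new states appear). It has 9 states:
  I0: { [F → . * L], [F → . b], [F → . n], [F' → . F] }  — shift
  I1: { [F → * . L], [L → . e n ,], [L → .] }  — shift, reduce
  I2: { [F' → F .] }  — accept
  I3: { [F → b .] }  — reduce
  I4: { [F → n .] }  — reduce
  I5: { [F → * L .] }  — reduce
  I6: { [L → e . n ,] }  — shift
  I7: { [L → e n . ,] }  — shift
  I8: { [L → e n , .] }  — reduce

Conflict in state I1:
  Shift-reduce conflict between [L → .] and [L → . e n ,]
So the grammar is NOT LR(0).

Answer: No. Shift-reduce conflict between [L → .] and [L → . e n ,]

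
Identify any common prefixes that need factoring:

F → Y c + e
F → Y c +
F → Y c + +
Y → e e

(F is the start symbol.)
Yes, F has productions with common prefix 'Y c +'

Left-factoring is needed when two productions for the same non-terminal
share a common prefix on the right-hand side.

Productions for F:
  F → Y c + e
  F → Y c +
  F → Y c + +

Found common prefix 'Y c +' in productions for F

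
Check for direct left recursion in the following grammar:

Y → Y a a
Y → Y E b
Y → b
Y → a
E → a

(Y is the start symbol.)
Direct left recursion occurs when N → N α for some non-terminal N (the right-hand side begins with the left-hand side itself).

Y → Y a a: LEFT RECURSIVE (starts with Y)
Y → Y E b: LEFT RECURSIVE (starts with Y)
Y → b: starts with b
Y → a: starts with a
E → a: starts with a

The grammar has direct left recursion on: Y.

Answer: Yes, Y is left-recursive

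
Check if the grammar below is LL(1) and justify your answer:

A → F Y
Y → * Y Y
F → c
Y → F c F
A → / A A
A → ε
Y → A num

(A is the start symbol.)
No. Predict set conflict for A: { 'c' }

Relevant sets:
  FIRST(F) = { 'c' }
  FIRST(A) = { '/', 'c', ε }
  FOLLOW(A) = { $, '/', 'c', 'num' }

For A:
  PREDICT(A → F Y) = { 'c' }
  PREDICT(A → '/' A A) = { '/' }
  PREDICT(A → ε) = { $, '/', 'c', 'num' }
For Y:
  PREDICT(Y → '*' Y Y) = { '*' }
  PREDICT(Y → F c F) = { 'c' }
  PREDICT(Y → A num) = { '/', 'c', 'num' }
F has a single production, so nothing to check there.

Conflict found: Predict set conflict for A: { 'c' }
The grammar is NOT LL(1).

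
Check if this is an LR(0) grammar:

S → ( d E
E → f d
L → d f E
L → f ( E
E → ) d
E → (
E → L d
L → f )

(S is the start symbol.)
Augment with S' → S and build the canonical LR(0) collection (I0 = CLOSURE({[S' → . S]}), then GOTO on every symbol after a dot until no new states appear). It has 18 states:
  I0: { [S → . ( d E], [S' → . S] }  — shift
  I1: { [S → ( . d E] }  — shift
  I2: { [S' → S .] }  — accept
  I3: { [E → . (], [E → . ) d], [E → . L d], [E → . f d], [L → . d f E], [L → . f ( E], [L → . f )], [S → ( d . E] }  — shift
  I4: { [E → ( .] }  — reduce
  I5: { [E → ) . d] }  — shift
  I6: { [S → ( d E .] }  — reduce
  I7: { [E → L . d] }  — shift
  I8: { [L → d . f E] }  — shift
  I9: { [E → f . d], [L → f . ( E], [L → f . )] }  — shift
  I10: { [E → . (], [E → . ) d], [E → . L d], [E → . f d], [L → . d f E], [L → . f ( E], [L → . f )], [L → f ( . E] }  — shift
  I11: { [L → f ) .] }  — reduce
  I12: { [E → f d .] }  — reduce
  I13: { [L → f ( E .] }  — reduce
  I14: { [E → . (], [E → . ) d], [E → . L d], [E → . f d], [L → . d f E], [L → . f ( E], [L → . f )], [L → d f . E] }  — shift
  I15: { [L → d f E .] }  — reduce
  I16: { [E → L d .] }  — reduce
  I17: { [E → ) d .] }  — reduce

Every state is either a pure shift/goto state or contains exactly one complete item and nothing to shift — no conflicts. The grammar is LR(0).

Answer: Yes, the grammar is LR(0)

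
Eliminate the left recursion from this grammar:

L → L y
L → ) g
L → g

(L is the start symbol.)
L is directly left-recursive. The standard transformation for
  A → A α₁ | ... | A α_m | β₁ | ... | β_n
is
  A  → β₁ A' | ... | β_n A'
  A' → α₁ A' | ... | α_m A' | ε

L → ) g becomes L → ) g L'
L → g becomes L → g L'
L → L y becomes L' → y L'
Add L' → ε

Resulting grammar:
L → ) g L'
L → g L'
L' → y L'
L' → ε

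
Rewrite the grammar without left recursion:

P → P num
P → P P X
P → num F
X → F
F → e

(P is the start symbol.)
P → num F P'
P' → num P'
P' → P X P'
P' → ε
X → F
F → e

P is directly left-recursive. The standard transformation for
  A → A α₁ | ... | A α_m | β₁ | ... | β_n
is
  A  → β₁ A' | ... | β_n A'
  A' → α₁ A' | ... | α_m A' | ε

P → num F becomes P → num F P'
P → P num becomes P' → num P'
P → P P X becomes P' → P X P'
Add P' → ε

Productions for other non-terminals are unchanged:
  X → F
  F → e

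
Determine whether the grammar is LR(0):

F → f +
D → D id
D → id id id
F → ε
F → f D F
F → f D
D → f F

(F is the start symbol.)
Augment with F' → F and build the canonical LR(0) collection (I0 = CLOSURE({[F' → . F]}), then GOTO on every symbol after a dot until no new states appear). It has 12 states:
  I0: { [F → . f +], [F → . f D F], [F → . f D], [F → .], [F' → . F] }  — shift, reduce
  I1: { [F' → F .] }  — accept
  I2: { [D → . D id], [D → . f F], [D → . id id id], [F → f . +], [F → f . D F], [F → f . D] }  — shift
  I3: { [F → f + .] }  — reduce
  I4: { [D → D . id], [F → . f +], [F → . f D F], [F → . f D], [F → .], [F → f D . F], [F → f D .] }  — shift, 2 reduces
  I5: { [D → f . F], [F → . f +], [F → . f D F], [F → . f D], [F → .] }  — shift, reduce
  I6: { [D → id . id id] }  — shift
  I7: { [D → id id . id] }  — shift
  I8: { [D → id id id .] }  — reduce
  I9: { [D → f F .] }  — reduce
  I10: { [F → f D F .] }  — reduce
  I11: { [D → D id .] }  — reduce

Conflict in state I0:
  Shift-reduce conflict between [F → .] and [F → . f +]
So the grammar is NOT LR(0).

Answer: No. Shift-reduce conflict between [F → .] and [F → . f +]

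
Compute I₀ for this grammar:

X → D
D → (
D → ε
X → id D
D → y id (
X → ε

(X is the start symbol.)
First, augment the grammar with X' → X
I₀ = CLOSURE({ [X' → . X] }):
  [X' → . X] has the dot before X: add [X → . D], [X → . id D], [X → .]
  [X → . D] has the dot before D: add [D → . (], [D → .], [D → . y id (]
No further items can be added.

I₀ = { [D → . (], [D → . y id (], [D → .], [X → . D], [X → . id D], [X → .], [X' → . X] }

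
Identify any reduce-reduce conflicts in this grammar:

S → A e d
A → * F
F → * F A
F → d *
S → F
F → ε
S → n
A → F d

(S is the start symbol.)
Augment with S' → S and build the canonical LR(0) collection (I0 = CLOSURE({[S' → . S]}), then GOTO on every symbol after a dot until no new states appear). It has 16 states:
  I0: { [A → . * F], [A → . F d], [F → . * F A], [F → . d *], [F → .], [S → . A e d], [S → . F], [S → . n], [S' → . S] }  — shift, reduce
  I1: { [A → * . F], [F → * . F A], [F → . * F A], [F → . d *], [F → .] }  — shift, reduce
  I2: { [S → A . e d] }  — shift
  I3: { [A → F . d], [S → F .] }  — shift, reduce
  I4: { [S' → S .] }  — accept
  I5: { [F → d . *] }  — shift
  I6: { [S → n .] }  — reduce
  I7: { [F → d * .] }  — reduce
  I8: { [A → F d .] }  — reduce
  I9: { [S → A e . d] }  — shift
  I10: { [S → A e d .] }  — reduce
  I11: { [F → * . F A], [F → . * F A], [F → . d *], [F → .] }  — shift, reduce
  I12: { [A → * F .], [A → . * F], [A → . F d], [F → * F . A], [F → . * F A], [F → . d *], [F → .] }  — shift, 2 reduces
  I13: { [F → * F A .] }  — reduce
  I14: { [A → F . d] }  — shift
  I15: { [A → . * F], [A → . F d], [F → * F . A], [F → . * F A], [F → . d *], [F → .] }  — shift, reduce

I12 contains complete items [A → * F .], [F → .] — reduce-reduce conflict.

Answer: Yes — I12: [A → * F .] vs [F → .]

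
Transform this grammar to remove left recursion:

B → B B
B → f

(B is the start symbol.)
B is directly left-recursive. The standard transformation for
  A → A α₁ | ... | A α_m | β₁ | ... | β_n
is
  A  → β₁ A' | ... | β_n A'
  A' → α₁ A' | ... | α_m A' | ε

B → f becomes B → f B'
B → B B becomes B' → B B'
Add B' → ε

Resulting grammar:
B → f B'
B' → B B'
B' → ε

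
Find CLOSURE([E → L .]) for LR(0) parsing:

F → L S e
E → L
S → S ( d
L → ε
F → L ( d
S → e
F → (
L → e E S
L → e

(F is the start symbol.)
To compute CLOSURE, for each item [A → α.Bβ] where B is a non-terminal, add [B → .γ] for all productions B → γ; repeat for the newly added items until nothing changes.

Start with: [E → L .]
The dot is at the end, so nothing is added.

CLOSURE = { [E → L .] }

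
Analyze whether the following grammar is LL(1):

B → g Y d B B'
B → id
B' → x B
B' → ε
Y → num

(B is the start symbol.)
A grammar is LL(1) if for each non-terminal N with multiple productions, the predict sets of those productions are pairwise disjoint, where PREDICT(N → α) = (FIRST(α) \ {ε}) ∪ (FOLLOW(N) if α ⇒* ε).

Relevant sets:
  FOLLOW(B') = { $, 'x' }

For B:
  PREDICT(B → g Y d B B') = { 'g' }
  PREDICT(B → id) = { 'id' }
For B':
  PREDICT(B' → x B) = { 'x' }
  PREDICT(B' → ε) = { $, 'x' }
Y has a single production, so nothing to check there.

Conflict found: Predict set conflict for B': { 'x' }
The grammar is NOT LL(1).

Answer: No. Predict set conflict for B': { 'x' }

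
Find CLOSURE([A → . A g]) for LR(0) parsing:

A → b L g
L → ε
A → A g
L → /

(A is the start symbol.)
To compute CLOSURE, for each item [A → α.Bβ] where B is a non-terminal, add [B → .γ] for all productions B → γ; repeat for the newly added items until nothing changes.

Start with: [A → . A g]
  [A → . A g] has the dot before A: add [A → . b L g]
No further items can be added.

CLOSURE = { [A → . A g], [A → . b L g] }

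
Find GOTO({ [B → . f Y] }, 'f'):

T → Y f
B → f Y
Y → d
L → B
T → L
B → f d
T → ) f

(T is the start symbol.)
{ [B → f . Y], [Y → . d] }

GOTO(I, 'f') = CLOSURE({ [A → αX.β] : [A → α.Xβ] ∈ I, X = 'f' })

Items with dot before 'f', with the dot advanced:
  [B → . f Y] → [B → f . Y]
Closure of the advanced items:
  [B → f . Y] has the dot before Y: add [Y → . d]

GOTO = { [B → f . Y], [Y → . d] }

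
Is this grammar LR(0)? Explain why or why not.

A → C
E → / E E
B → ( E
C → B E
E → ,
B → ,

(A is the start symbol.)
Yes, the grammar is LR(0)

A grammar is LR(0) if no state in the canonical LR(0) collection has:
  - both a shift item (dot before a terminal) and a complete item (shift-reduce conflict), or
  - two or more complete items (reduce-reduce conflict; the accept item [A' → A .] counts as a complete item here).

Augment with A' → A and build the canonical LR(0) collection (I0 = CLOSURE({[A' → . A]}), then GOTO on every symbol after a dot until no new states appear). It has 12 states:
  I0: { [A → . C], [A' → . A], [B → . ( E], [B → . ,], [C → . B E] }  — shift
  I1: { [B → ( . E], [E → . ,], [E → . / E E] }  — shift
  I2: { [B → , .] }  — reduce
  I3: { [A' → A .] }  — accept
  I4: { [C → B . E], [E → . ,], [E → . / E E] }  — shift
  I5: { [A → C .] }  — reduce
  I6: { [E → , .] }  — reduce
  I7: { [E → . ,], [E → . / E E], [E → / . E E] }  — shift
  I8: { [C → B E .] }  — reduce
  I9: { [E → . ,], [E → . / E E], [E → / E . E] }  — shift
  I10: { [E → / E E .] }  — reduce
  I11: { [B → ( E .] }  — reduce

Every state is either a pure shift/goto state or contains exactly one complete item and nothing to shift — no conflicts. The grammar is LR(0).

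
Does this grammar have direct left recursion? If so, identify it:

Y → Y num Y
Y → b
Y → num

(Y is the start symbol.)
Y → Y num Y: LEFT RECURSIVE (starts with Y)
Y → b: starts with b
Y → num: starts with num

The grammar has direct left recursion on: Y.

Answer: Yes, Y is left-recursive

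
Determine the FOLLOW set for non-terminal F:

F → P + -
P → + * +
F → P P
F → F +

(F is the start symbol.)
To compute FOLLOW(F), find every occurrence of F on a right-hand side N → α F β: add FIRST(β) \ {ε}, and if β is empty or nullable also add FOLLOW(N). Iterate to a fixed point.

F is the start symbol, so $ ∈ FOLLOW(F).
In F → F +: F is followed by '+', add FIRST('+') \ {ε} = { '+' }

Taking the union: FOLLOW(F) = { $, '+' }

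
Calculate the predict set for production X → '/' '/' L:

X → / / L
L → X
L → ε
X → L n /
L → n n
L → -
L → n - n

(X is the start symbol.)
{ '/' }

PREDICT(X → '/' '/' L) = (FIRST(RHS) \ {ε}) ∪ (FOLLOW(X) if ε ∈ FIRST(RHS), i.e. RHS ⇒* ε)
FIRST('/' '/' L) = { '/' }
ε ∉ FIRST('/' '/' L), so FOLLOW(X) is not added.
PREDICT(X → '/' '/' L) = { '/' }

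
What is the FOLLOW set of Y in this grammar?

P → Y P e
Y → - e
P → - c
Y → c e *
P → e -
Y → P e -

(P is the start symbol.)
In P → Y P e: Y is followed by P e, add FIRST(P e) \ {ε} = { '-', 'c', 'e' }

Taking the union: FOLLOW(Y) = { '-', 'c', 'e' }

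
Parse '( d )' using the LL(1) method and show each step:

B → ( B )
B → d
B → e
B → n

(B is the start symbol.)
Stack is shown with the top on the left.

Stack    Input    Action
------------------------
B $      ( d ) $  output B → ( B )
( B ) $  ( d ) $  match '('
B ) $    d ) $    output B → d
d ) $    d ) $    match 'd'
) $      ) $      match ')'
$        $        accept

The string is accepted.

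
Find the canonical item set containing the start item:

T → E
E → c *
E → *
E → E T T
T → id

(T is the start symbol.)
First, augment the grammar with T' → T
I₀ = CLOSURE({ [T' → . T] }):
  [T' → . T] has the dot before T: add [T → . E], [T → . id]
  [T → . E] has the dot before E: add [E → . c *], [E → . *], [E → . E T T]
No further items can be added.

I₀ = { [E → . *], [E → . E T T], [E → . c *], [T → . E], [T → . id], [T' → . T] }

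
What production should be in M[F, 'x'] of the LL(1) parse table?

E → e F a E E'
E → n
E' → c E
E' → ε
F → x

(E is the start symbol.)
To find M[F, 'x'], we find productions for F where 'x' is in the predict set (PREDICT(N → α) = (FIRST(α) \ {ε}) ∪ (FOLLOW(N) if α ⇒* ε)).

F → x: PREDICT = { 'x' }
  'x' is in predict set, so this production goes in M[F, 'x']

M[F, 'x'] = F → x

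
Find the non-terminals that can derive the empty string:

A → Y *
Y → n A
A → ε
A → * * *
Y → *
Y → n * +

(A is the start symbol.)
A non-terminal is nullable if it can derive ε (the empty string): either it has an ε-production, or it has a production whose right-hand side consists entirely of nullable non-terminals.

ε-productions: A → ε
So A is immediately nullable.
No further non-terminal can be added: every production for the remaining non-terminals contains a terminal or a non-nullable non-terminal.
Nullable = { 'A' }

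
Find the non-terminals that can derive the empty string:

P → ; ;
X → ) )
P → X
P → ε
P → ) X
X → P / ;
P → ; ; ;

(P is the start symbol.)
ε-productions: P → ε
So P is immediately nullable.
No further non-terminal can be added: every production for the remaining non-terminals contains a terminal or a non-nullable non-terminal.
Nullable = { 'P' }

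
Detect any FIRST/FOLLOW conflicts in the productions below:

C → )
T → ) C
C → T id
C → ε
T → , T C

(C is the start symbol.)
Nullable non-terminals: C.
FIRST sets used below: FIRST(T) = { ')', ',' }

C: nullable alternative(s) C → ε; FOLLOW(C) = { $, ')', ',', 'id' }
  C → ): FIRST \ {ε} = { ')' } — overlaps FOLLOW(C) on { ')' }: CONFLICT
  C → T id: FIRST \ {ε} = { ')', ',' } — overlaps FOLLOW(C) on { ')', ',' }: CONFLICT
  C → ε: FIRST \ {ε} = { } — this is the only nullable alternative, skip

T has no nullable alternative, so no FIRST/FOLLOW check is needed there.

So the grammar has 2 FIRST/FOLLOW conflicts (marked CONFLICT above).

Answer: Yes. C → ')' with FOLLOW(C) on { ')' }; C → T id with FOLLOW(C) on { ')', ',' }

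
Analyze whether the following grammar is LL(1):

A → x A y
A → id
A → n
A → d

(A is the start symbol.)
A grammar is LL(1) if for each non-terminal N with multiple productions, the predict sets of those productions are pairwise disjoint, where PREDICT(N → α) = (FIRST(α) \ {ε}) ∪ (FOLLOW(N) if α ⇒* ε).

For A:
  PREDICT(A → x A y) = { 'x' }
  PREDICT(A → id) = { 'id' }
  PREDICT(A → n) = { 'n' }
  PREDICT(A → d) = { 'd' }

All predict sets are disjoint. The grammar IS LL(1).

Answer: Yes, the grammar is LL(1).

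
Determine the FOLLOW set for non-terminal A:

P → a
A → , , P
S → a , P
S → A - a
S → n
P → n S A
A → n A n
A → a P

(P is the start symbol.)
{ $, ',', '-', 'a', 'n' }

To compute FOLLOW(A), find every occurrence of A on a right-hand side N → α A β: add FIRST(β) \ {ε}, and if β is empty or nullable also add FOLLOW(N). Iterate to a fixed point.

In S → A - a: A is followed by '-' a, add FIRST('-' a) \ {ε} = { '-' }
In P → n S A: A is at the end, add FOLLOW(P)
In A → n A n: A is followed by n, add FIRST(n) \ {ε} = { 'n' }

The FOLLOW sets referred to above (computed the same way, to a fixed point):
  FOLLOW(P) = { $, ',', '-', 'a', 'n' }

Taking the union: FOLLOW(A) = { $, ',', '-', 'a', 'n' }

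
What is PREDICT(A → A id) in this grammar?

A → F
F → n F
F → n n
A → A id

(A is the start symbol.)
{ 'n' }

PREDICT(A → A id) = (FIRST(RHS) \ {ε}) ∪ (FOLLOW(A) if ε ∈ FIRST(RHS), i.e. RHS ⇒* ε)
FIRST(A) = { 'n' }
FIRST(A id) = { 'n' }
ε ∉ FIRST(A id), so FOLLOW(A) is not added.
PREDICT(A → A id) = { 'n' }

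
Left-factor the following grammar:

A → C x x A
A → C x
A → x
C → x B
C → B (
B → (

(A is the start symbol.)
A → C x A'
A' → x A
A' → ε
A → x
C → x B
C → B (
B → (

Left-factoring transforms A → αβ₁ | αβ₂ into A → αA' and A' → β₁ | β₂
(α is the longest common prefix among the alternatives). Repeat until
no nonterminal has two alternatives with a common prefix.

Round 1: A has alternatives sharing prefix 'C x'. Introduce A': A → C x A'
  Add: A' → x A
  Add: A' → ε

No remaining common prefixes — done.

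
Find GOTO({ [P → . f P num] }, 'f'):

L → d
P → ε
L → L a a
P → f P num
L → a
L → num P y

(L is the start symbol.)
{ [P → . f P num], [P → .], [P → f . P num] }

GOTO(I, 'f') = CLOSURE({ [A → αX.β] : [A → α.Xβ] ∈ I, X = 'f' })

Items with dot before 'f', with the dot advanced:
  [P → . f P num] → [P → f . P num]
Closure of the advanced items:
  [P → f . P num] has the dot before P: add [P → .], [P → . f P num]

GOTO = { [P → . f P num], [P → .], [P → f . P num] }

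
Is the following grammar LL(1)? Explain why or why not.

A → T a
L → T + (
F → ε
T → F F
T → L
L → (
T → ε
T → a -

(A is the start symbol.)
No. Predict set conflict for L: { '(' }

A grammar is LL(1) if for each non-terminal N with multiple productions, the predict sets of those productions are pairwise disjoint, where PREDICT(N → α) = (FIRST(α) \ {ε}) ∪ (FOLLOW(N) if α ⇒* ε).

Relevant sets:
  FIRST(T) = { '(', '+', 'a', ε }
  FIRST(F) = { ε }
  FIRST(L) = { '(', '+', 'a' }
  FOLLOW(T) = { '+', 'a' }

For L:
  PREDICT(L → T '+' '(') = { '(', '+', 'a' }
  PREDICT(L → '(') = { '(' }
For T:
  PREDICT(T → F F) = { '+', 'a' }
  PREDICT(T → L) = { '(', '+', 'a' }
  PREDICT(T → ε) = { '+', 'a' }
  PREDICT(T → a '-') = { 'a' }
A, F have a single production, so nothing to check there.

Conflict found: Predict set conflict for L: { '(' }
The grammar is NOT LL(1).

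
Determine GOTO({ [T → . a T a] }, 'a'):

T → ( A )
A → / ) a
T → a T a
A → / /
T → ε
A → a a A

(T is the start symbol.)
GOTO(I, 'a') = CLOSURE({ [A → αX.β] : [A → α.Xβ] ∈ I, X = 'a' })

Items with dot before 'a', with the dot advanced:
  [T → . a T a] → [T → a . T a]
Closure of the advanced items:
  [T → a . T a] has the dot before T: add [T → . ( A )], [T → . a T a], [T → .]

GOTO = { [T → . ( A )], [T → . a T a], [T → .], [T → a . T a] }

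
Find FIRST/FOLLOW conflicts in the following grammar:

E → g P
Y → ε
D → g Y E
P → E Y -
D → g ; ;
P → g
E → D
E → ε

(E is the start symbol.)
No FIRST/FOLLOW conflicts.

A FIRST/FOLLOW conflict occurs when a non-terminal N has a nullable alternative N → β (β ⇒* ε) and another alternative N → α with FIRST(α) ∩ FOLLOW(N) ≠ ∅: on such a lookahead the parser cannot decide between expanding α and letting N vanish via β.

Nullable non-terminals: E, Y.
FIRST sets used below: FIRST(D) = { 'g' }

E: nullable alternative(s) E → ε; FOLLOW(E) = { $, '-' }
  E → g P: FIRST \ {ε} = { 'g' } — disjoint from FOLLOW(E)
  E → D: FIRST \ {ε} = { 'g' } — disjoint from FOLLOW(E)
  E → ε: FIRST \ {ε} = { } — this is the only nullable alternative, skip
Y has a nullable alternative but only one production, so nothing to check.

D, P have no nullable alternative, so no FIRST/FOLLOW check is needed there.

No FIRST/FOLLOW conflicts found.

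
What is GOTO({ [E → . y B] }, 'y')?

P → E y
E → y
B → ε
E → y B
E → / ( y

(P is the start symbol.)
GOTO(I, 'y') = CLOSURE({ [A → αX.β] : [A → α.Xβ] ∈ I, X = 'y' })

Items with dot before 'y', with the dot advanced:
  [E → . y B] → [E → y . B]
Closure of the advanced items:
  [E → y . B] has the dot before B: add [B → .]

GOTO = { [B → .], [E → y . B] }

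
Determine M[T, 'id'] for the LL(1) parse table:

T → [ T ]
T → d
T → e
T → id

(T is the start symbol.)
T → id

To find M[T, 'id'], we find productions for T where 'id' is in the predict set (PREDICT(N → α) = (FIRST(α) \ {ε}) ∪ (FOLLOW(N) if α ⇒* ε)).

T → [ T ]: PREDICT = { '[' }
T → d: PREDICT = { 'd' }
T → e: PREDICT = { 'e' }
T → id: PREDICT = { 'id' }
  'id' is in predict set, so this production goes in M[T, 'id']

M[T, 'id'] = T → id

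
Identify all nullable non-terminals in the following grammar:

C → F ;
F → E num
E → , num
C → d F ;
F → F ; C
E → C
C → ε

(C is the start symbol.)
ε-productions: C → ε
So C is immediately nullable.
E → C: every symbol on the right is nullable, so E is nullable too.
No further non-terminal can be added: every production for the remaining non-terminals contains a terminal or a non-nullable non-terminal.
Nullable = { 'C', 'E' }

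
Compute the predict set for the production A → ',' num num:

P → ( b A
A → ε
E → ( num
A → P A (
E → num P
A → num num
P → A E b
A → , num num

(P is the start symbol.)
{ ',' }

PREDICT(A → ',' num num) = (FIRST(RHS) \ {ε}) ∪ (FOLLOW(A) if ε ∈ FIRST(RHS), i.e. RHS ⇒* ε)
FIRST(',' num num) = { ',' }
ε ∉ FIRST(',' num num), so FOLLOW(A) is not added.
PREDICT(A → ',' num num) = { ',' }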